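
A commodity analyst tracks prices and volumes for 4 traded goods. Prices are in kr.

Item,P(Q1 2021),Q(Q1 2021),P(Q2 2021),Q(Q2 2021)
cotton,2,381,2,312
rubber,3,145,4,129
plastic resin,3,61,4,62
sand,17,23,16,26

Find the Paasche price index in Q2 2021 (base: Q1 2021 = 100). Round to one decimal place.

110.1

Paasche price index uses current-period quantities as weights.
ΣP(Q2 2021)·Q(Q2 2021) = 2×312 + 4×129 + 4×62 + 16×26 = 624 + 516 + 248 + 416 = 1804
ΣP(Q1 2021)·Q(Q2 2021) = 2×312 + 3×129 + 3×62 + 17×26 = 624 + 387 + 186 + 442 = 1639
Index = 1804 / 1639 × 100 = 110.0671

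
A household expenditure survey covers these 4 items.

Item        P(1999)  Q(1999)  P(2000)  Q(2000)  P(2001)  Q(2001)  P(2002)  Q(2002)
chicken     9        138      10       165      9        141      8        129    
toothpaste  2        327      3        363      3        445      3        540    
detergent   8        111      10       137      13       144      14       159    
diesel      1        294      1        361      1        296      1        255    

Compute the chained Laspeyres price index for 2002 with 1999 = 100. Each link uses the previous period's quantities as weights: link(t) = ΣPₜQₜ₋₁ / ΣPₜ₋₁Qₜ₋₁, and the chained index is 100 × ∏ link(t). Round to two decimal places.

129.13

Link 1999→2000:
ΣP(2000)Q(1999) = 10×138 + 3×327 + 10×111 + 1×294 = 1380 + 981 + 1110 + 294 = 3765
ΣP(1999)Q(1999) = 9×138 + 2×327 + 8×111 + 1×294 = 1242 + 654 + 888 + 294 = 3078
link = 3765/3078 = 1.223197
Link 2000→2001:
ΣP(2001)Q(2000) = 9×165 + 3×363 + 13×137 + 1×361 = 1485 + 1089 + 1781 + 361 = 4716
ΣP(2000)Q(2000) = 10×165 + 3×363 + 10×137 + 1×361 = 1650 + 1089 + 1370 + 361 = 4470
link = 4716/4470 = 1.055034
Link 2001→2002:
ΣP(2002)Q(2001) = 8×141 + 3×445 + 14×144 + 1×296 = 1128 + 1335 + 2016 + 296 = 4775
ΣP(2001)Q(2001) = 9×141 + 3×445 + 13×144 + 1×296 = 1269 + 1335 + 1872 + 296 = 4772
link = 4775/4772 = 1.000629
Chained index = 100 × 1.223197 × 1.055034 × 1.000629 = 129.1325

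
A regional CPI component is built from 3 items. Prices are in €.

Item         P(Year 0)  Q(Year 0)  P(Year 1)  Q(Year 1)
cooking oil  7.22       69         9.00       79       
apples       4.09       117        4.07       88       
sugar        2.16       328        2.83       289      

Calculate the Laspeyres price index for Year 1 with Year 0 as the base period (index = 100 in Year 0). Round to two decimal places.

120.19

Laspeyres price index uses base-period quantities as weights.
ΣP(Year 1)·Q(Year 0) = 9.00×69 + 4.07×117 + 2.83×328 = 621 + 476.19 + 928.24 = 2025.43
ΣP(Year 0)·Q(Year 0) = 7.22×69 + 4.09×117 + 2.16×328 = 498.18 + 478.53 + 708.48 = 1685.19
Index = 2025.43 / 1685.19 × 100 = 120.1900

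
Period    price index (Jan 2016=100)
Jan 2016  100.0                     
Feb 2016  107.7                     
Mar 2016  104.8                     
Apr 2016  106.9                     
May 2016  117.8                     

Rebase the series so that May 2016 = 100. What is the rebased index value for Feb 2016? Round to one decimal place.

91.4

Rebased(Feb 2016) = 107.7 / 117.8 × 100 = 91.4261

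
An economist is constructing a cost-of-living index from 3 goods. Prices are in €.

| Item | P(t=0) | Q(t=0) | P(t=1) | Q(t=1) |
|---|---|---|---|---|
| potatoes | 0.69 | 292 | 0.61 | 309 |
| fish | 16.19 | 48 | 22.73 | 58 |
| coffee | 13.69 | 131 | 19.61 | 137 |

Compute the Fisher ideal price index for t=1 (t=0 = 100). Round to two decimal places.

Laspeyres component (base-period weights):
ΣP(t=1)Q(t=0) = 0.61×292 + 22.73×48 + 19.61×131 = 178.12 + 1091.04 + 2568.91 = 3838.07
ΣP(t=0)Q(t=0) = 0.69×292 + 16.19×48 + 13.69×131 = 201.48 + 777.12 + 1793.39 = 2771.99
L = 3838.07 / 2771.99 × 100 = 138.4590
Paasche component (current-period weights):
ΣP(t=1)Q(t=1) = 0.61×309 + 22.73×58 + 19.61×137 = 188.49 + 1318.34 + 2686.57 = 4193.4
ΣP(t=0)Q(t=1) = 0.69×309 + 16.19×58 + 13.69×137 = 213.21 + 939.02 + 1875.53 = 3027.76
P = 4193.4 / 3027.76 × 100 = 138.4984
Fisher = √(L × P) = √(138.4590 × 138.4984) = 138.4787

138.48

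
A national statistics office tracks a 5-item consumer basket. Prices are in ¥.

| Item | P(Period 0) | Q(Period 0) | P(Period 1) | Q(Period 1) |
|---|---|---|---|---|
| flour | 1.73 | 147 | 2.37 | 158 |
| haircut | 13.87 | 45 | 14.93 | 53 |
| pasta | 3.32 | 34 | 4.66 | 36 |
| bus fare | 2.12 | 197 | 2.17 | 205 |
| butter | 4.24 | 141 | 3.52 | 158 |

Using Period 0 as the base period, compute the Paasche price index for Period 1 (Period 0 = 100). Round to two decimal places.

104.57

Paasche price index uses current-period quantities as weights.
ΣP(Period 1)·Q(Period 1) = 2.37×158 + 14.93×53 + 4.66×36 + 2.17×205 + 3.52×158 = 374.46 + 791.29 + 167.76 + 444.85 + 556.16 = 2334.52
ΣP(Period 0)·Q(Period 1) = 1.73×158 + 13.87×53 + 3.32×36 + 2.12×205 + 4.24×158 = 273.34 + 735.11 + 119.52 + 434.6 + 669.92 = 2232.49
Index = 2334.52 / 2232.49 × 100 = 104.5702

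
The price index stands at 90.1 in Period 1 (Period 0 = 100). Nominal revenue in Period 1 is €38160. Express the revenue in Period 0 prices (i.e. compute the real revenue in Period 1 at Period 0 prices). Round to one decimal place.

42352.9

Real = Nominal ÷ (Index/100) = 38160 ÷ (90.1/100)
     = 38160 ÷ 0.901 = 42352.9412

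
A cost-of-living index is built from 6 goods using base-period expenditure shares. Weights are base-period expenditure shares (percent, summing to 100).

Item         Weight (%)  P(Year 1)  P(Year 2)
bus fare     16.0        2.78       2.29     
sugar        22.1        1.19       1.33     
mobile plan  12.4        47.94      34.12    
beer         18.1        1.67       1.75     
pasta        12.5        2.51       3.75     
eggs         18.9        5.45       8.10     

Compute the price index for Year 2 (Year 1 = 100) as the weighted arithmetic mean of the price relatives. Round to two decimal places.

112.44

bus fare: 16.0 × (2.29/2.78) = 16.0 × 0.823741 = 13.1799
sugar: 22.1 × (1.33/1.19) = 22.1 × 1.117647 = 24.7000
mobile plan: 12.4 × (34.12/47.94) = 12.4 × 0.711723 = 8.8254
beer: 18.1 × (1.75/1.67) = 18.1 × 1.047904 = 18.9671
pasta: 12.5 × (3.75/2.51) = 12.5 × 1.494024 = 18.6753
eggs: 18.9 × (8.10/5.45) = 18.9 × 1.486239 = 28.0899
Index = Σ wᵢ·(p₁ᵢ/p₀ᵢ) = 13.1799 + 24.7000 + 8.8254 + 18.9671 + 18.6753 + 28.0899 = 112.4375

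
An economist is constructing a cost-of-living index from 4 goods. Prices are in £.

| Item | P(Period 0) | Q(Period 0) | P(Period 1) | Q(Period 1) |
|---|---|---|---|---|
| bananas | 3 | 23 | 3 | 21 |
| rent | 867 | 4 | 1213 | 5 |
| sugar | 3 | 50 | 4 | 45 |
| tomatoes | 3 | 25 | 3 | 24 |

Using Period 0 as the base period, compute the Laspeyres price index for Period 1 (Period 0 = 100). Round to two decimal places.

138.12

Laspeyres price index uses base-period quantities as weights.
ΣP(Period 1)·Q(Period 0) = 3×23 + 1213×4 + 4×50 + 3×25 = 69 + 4852 + 200 + 75 = 5196
ΣP(Period 0)·Q(Period 0) = 3×23 + 867×4 + 3×50 + 3×25 = 69 + 3468 + 150 + 75 = 3762
Index = 5196 / 3762 × 100 = 138.1180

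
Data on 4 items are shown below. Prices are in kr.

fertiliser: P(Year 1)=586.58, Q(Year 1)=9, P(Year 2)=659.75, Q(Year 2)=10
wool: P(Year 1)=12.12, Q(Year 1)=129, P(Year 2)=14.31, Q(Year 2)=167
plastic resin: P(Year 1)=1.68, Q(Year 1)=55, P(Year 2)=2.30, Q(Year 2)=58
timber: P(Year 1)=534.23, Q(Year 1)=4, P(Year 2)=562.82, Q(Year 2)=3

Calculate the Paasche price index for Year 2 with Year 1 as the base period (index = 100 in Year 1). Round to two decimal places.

112.71

Paasche price index uses current-period quantities as weights.
ΣP(Year 2)·Q(Year 2) = 659.75×10 + 14.31×167 + 2.30×58 + 562.82×3 = 6597.5 + 2389.77 + 133.4 + 1688.46 = 10809.13
ΣP(Year 1)·Q(Year 2) = 586.58×10 + 12.12×167 + 1.68×58 + 534.23×3 = 5865.8 + 2024.04 + 97.44 + 1602.69 = 9589.97
Index = 10809.13 / 9589.97 × 100 = 112.7129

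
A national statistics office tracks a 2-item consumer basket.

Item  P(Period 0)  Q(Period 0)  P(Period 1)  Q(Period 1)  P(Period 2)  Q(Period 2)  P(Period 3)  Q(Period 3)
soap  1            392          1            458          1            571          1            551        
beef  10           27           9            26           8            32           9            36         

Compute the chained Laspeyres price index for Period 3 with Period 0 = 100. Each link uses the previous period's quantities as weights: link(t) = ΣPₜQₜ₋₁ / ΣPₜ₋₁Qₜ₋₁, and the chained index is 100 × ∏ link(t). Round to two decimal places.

Link Period 0→Period 1:
ΣP(Period 1)Q(Period 0) = 1×392 + 9×27 = 392 + 243 = 635
ΣP(Period 0)Q(Period 0) = 1×392 + 10×27 = 392 + 270 = 662
link = 635/662 = 0.959215
Link Period 1→Period 2:
ΣP(Period 2)Q(Period 1) = 1×458 + 8×26 = 458 + 208 = 666
ΣP(Period 1)Q(Period 1) = 1×458 + 9×26 = 458 + 234 = 692
link = 666/692 = 0.962428
Link Period 2→Period 3:
ΣP(Period 3)Q(Period 2) = 1×571 + 9×32 = 571 + 288 = 859
ΣP(Period 2)Q(Period 2) = 1×571 + 8×32 = 571 + 256 = 827
link = 859/827 = 1.038694
Chained index = 100 × 0.959215 × 0.962428 × 1.038694 = 95.8896

95.89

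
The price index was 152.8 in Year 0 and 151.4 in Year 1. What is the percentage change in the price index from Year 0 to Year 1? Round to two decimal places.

Change = (151.4 − 152.8) / 152.8 × 100
       = -1.4 / 152.8 × 100 = -0.9162%

-0.92%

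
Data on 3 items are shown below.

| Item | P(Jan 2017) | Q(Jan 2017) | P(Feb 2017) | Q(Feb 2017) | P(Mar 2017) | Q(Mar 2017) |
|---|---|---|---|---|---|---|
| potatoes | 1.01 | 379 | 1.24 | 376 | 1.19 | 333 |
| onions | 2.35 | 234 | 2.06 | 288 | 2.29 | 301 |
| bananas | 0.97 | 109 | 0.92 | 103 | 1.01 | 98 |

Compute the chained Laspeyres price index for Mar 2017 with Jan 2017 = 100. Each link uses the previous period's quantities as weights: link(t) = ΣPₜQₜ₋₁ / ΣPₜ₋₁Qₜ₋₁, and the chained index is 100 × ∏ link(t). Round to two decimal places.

Link Jan 2017→Feb 2017:
ΣP(Feb 2017)Q(Jan 2017) = 1.24×379 + 2.06×234 + 0.92×109 = 469.96 + 482.04 + 100.28 = 1052.28
ΣP(Jan 2017)Q(Jan 2017) = 1.01×379 + 2.35×234 + 0.97×109 = 382.79 + 549.9 + 105.73 = 1038.42
link = 1052.28/1038.42 = 1.013347
Link Feb 2017→Mar 2017:
ΣP(Mar 2017)Q(Feb 2017) = 1.19×376 + 2.29×288 + 1.01×103 = 447.44 + 659.52 + 104.03 = 1210.99
ΣP(Feb 2017)Q(Feb 2017) = 1.24×376 + 2.06×288 + 0.92×103 = 466.24 + 593.28 + 94.76 = 1154.28
link = 1210.99/1154.28 = 1.049130
Chained index = 100 × 1.013347 × 1.049130 = 106.3133

106.31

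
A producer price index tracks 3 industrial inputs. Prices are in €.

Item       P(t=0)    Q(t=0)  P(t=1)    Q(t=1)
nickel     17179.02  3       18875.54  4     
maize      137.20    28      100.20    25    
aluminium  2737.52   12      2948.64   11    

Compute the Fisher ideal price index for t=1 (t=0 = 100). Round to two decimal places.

Laspeyres component (base-period weights):
ΣP(t=1)Q(t=0) = 18875.54×3 + 100.20×28 + 2948.64×12 = 56626.62 + 2805.6 + 35383.68 = 94815.9
ΣP(t=0)Q(t=0) = 17179.02×3 + 137.20×28 + 2737.52×12 = 51537.06 + 3841.6 + 32850.24 = 88228.9
L = 94815.9 / 88228.9 × 100 = 107.4658
Paasche component (current-period weights):
ΣP(t=1)Q(t=1) = 18875.54×4 + 100.20×25 + 2948.64×11 = 75502.16 + 2505 + 32435.04 = 110442.2
ΣP(t=0)Q(t=1) = 17179.02×4 + 137.20×25 + 2737.52×11 = 68716.08 + 3430 + 30112.72 = 102258.8
P = 110442.2 / 102258.8 × 100 = 108.0026
Fisher = √(L × P) = √(107.4658 × 108.0026) = 107.7339

107.73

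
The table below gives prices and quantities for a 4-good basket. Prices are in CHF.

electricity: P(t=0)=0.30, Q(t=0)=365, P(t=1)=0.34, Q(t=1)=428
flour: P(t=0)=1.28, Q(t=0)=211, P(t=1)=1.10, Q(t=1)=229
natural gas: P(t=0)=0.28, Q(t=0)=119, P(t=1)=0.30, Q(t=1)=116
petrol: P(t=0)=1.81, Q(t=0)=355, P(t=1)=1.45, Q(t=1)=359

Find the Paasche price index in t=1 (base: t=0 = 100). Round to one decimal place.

Paasche price index uses current-period quantities as weights.
ΣP(t=1)·Q(t=1) = 0.34×428 + 1.10×229 + 0.30×116 + 1.45×359 = 145.52 + 251.9 + 34.8 + 520.55 = 952.77
ΣP(t=0)·Q(t=1) = 0.30×428 + 1.28×229 + 0.28×116 + 1.81×359 = 128.4 + 293.12 + 32.48 + 649.79 = 1103.79
Index = 952.77 / 1103.79 × 100 = 86.3180

86.3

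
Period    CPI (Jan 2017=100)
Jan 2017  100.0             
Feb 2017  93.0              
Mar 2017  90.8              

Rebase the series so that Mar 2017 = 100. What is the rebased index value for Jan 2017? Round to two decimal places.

110.13

Rebased(Jan 2017) = 100.0 / 90.8 × 100 = 110.1322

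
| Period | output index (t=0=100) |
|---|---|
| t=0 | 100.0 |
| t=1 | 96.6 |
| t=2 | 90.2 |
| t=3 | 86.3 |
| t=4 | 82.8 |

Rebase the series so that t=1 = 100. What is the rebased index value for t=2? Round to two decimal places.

Rebased(t=2) = 90.2 / 96.6 × 100 = 93.3747

93.37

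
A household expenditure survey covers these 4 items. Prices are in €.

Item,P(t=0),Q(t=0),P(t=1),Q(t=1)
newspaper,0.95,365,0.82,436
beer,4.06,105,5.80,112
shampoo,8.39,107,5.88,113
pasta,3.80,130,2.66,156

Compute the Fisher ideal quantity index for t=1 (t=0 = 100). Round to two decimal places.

Laspeyres component (base-period weights):
ΣP(t=0)Q(t=1) = 0.95×436 + 4.06×112 + 8.39×113 + 3.80×156 = 414.2 + 454.72 + 948.07 + 592.8 = 2409.79
ΣP(t=0)Q(t=0) = 0.95×365 + 4.06×105 + 8.39×107 + 3.80×130 = 346.75 + 426.3 + 897.73 + 494 = 2164.78
L = 2409.79 / 2164.78 × 100 = 111.3180
Paasche component (current-period weights):
ΣP(t=1)Q(t=1) = 0.82×436 + 5.80×112 + 5.88×113 + 2.66×156 = 357.52 + 649.6 + 664.44 + 414.96 = 2086.52
ΣP(t=1)Q(t=0) = 0.82×365 + 5.80×105 + 5.88×107 + 2.66×130 = 299.3 + 609 + 629.16 + 345.8 = 1883.26
P = 2086.52 / 1883.26 × 100 = 110.7930
Fisher = √(L × P) = √(111.3180 × 110.7930) = 111.0552

111.06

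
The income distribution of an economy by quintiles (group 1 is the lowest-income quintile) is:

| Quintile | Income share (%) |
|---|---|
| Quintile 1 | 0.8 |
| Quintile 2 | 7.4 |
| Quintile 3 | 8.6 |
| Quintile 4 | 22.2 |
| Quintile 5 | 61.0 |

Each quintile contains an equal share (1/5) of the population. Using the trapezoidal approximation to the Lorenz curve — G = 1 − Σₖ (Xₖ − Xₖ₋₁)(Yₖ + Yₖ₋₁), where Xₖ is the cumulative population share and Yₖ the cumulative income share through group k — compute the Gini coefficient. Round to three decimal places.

0.541

Cumulative income shares Yₖ: 0.0080, 0.0820, 0.1680, 0.3900, 1.0000
Σ (Xₖ−Xₖ₋₁)(Yₖ+Yₖ₋₁) = (1/5)(0.0080+0.0000) + (1/5)(0.0820+0.0080) + (1/5)(0.1680+0.0820) + (1/5)(0.3900+0.1680) + (1/5)(1.0000+0.3900)
  = 0.0016 + 0.0180 + 0.0500 + 0.1116 + 0.2780 = 0.4592
G = 1 − 0.4592 = 0.5408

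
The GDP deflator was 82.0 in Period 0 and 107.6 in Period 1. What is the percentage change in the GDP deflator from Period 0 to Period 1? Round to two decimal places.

Change = (107.6 − 82.0) / 82.0 × 100
       = 25.6 / 82.0 × 100 = 31.2195%

31.22%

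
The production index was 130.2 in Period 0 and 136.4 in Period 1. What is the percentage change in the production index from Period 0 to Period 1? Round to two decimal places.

Change = (136.4 − 130.2) / 130.2 × 100
       = 6.2 / 130.2 × 100 = 4.7619%

4.76%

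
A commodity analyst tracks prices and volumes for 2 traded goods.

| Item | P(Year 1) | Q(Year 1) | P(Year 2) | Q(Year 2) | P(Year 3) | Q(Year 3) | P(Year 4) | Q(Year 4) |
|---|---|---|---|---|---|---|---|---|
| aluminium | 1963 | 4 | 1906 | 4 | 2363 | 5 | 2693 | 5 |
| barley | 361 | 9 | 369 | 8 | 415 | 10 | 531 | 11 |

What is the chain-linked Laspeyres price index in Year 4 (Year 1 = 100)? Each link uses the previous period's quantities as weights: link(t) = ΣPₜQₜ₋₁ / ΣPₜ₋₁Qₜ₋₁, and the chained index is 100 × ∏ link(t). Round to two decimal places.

Link Year 1→Year 2:
ΣP(Year 2)Q(Year 1) = 1906×4 + 369×9 = 7624 + 3321 = 10945
ΣP(Year 1)Q(Year 1) = 1963×4 + 361×9 = 7852 + 3249 = 11101
link = 10945/11101 = 0.985947
Link Year 2→Year 3:
ΣP(Year 3)Q(Year 2) = 2363×4 + 415×8 = 9452 + 3320 = 12772
ΣP(Year 2)Q(Year 2) = 1906×4 + 369×8 = 7624 + 2952 = 10576
link = 12772/10576 = 1.207640
Link Year 3→Year 4:
ΣP(Year 4)Q(Year 3) = 2693×5 + 531×10 = 13465 + 5310 = 18775
ΣP(Year 3)Q(Year 3) = 2363×5 + 415×10 = 11815 + 4150 = 15965
link = 18775/15965 = 1.176010
Chained index = 100 × 0.985947 × 1.207640 × 1.176010 = 140.0239

140.02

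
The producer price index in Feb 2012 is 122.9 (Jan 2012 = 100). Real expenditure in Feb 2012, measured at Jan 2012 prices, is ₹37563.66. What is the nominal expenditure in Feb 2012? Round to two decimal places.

46165.74

Nominal = Real × (Index/100) = 37563.66 × (122.9/100)
        = 37563.66 × 1.229 = 46165.7381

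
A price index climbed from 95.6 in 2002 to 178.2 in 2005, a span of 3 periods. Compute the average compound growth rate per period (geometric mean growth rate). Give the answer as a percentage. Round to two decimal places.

23.07%

Growth factor = (178.2/95.6)^(1/3) = (1.864017)^(1/3) = 1.230694
Growth rate = 1.230694 − 1 = 0.230694 = 23.0694%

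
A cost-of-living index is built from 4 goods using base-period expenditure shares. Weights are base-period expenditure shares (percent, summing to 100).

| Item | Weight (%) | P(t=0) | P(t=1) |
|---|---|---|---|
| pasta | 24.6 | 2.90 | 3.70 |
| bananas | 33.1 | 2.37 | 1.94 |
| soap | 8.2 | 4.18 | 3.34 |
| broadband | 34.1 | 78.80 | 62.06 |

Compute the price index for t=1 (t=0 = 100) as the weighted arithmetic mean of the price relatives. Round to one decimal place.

91.9

pasta: 24.6 × (3.70/2.90) = 24.6 × 1.275862 = 31.3862
bananas: 33.1 × (1.94/2.37) = 33.1 × 0.818565 = 27.0945
soap: 8.2 × (3.34/4.18) = 8.2 × 0.799043 = 6.5522
broadband: 34.1 × (62.06/78.80) = 34.1 × 0.787563 = 26.8559
Index = Σ wᵢ·(p₁ᵢ/p₀ᵢ) = 31.3862 + 27.0945 + 6.5522 + 26.8559 = 91.8888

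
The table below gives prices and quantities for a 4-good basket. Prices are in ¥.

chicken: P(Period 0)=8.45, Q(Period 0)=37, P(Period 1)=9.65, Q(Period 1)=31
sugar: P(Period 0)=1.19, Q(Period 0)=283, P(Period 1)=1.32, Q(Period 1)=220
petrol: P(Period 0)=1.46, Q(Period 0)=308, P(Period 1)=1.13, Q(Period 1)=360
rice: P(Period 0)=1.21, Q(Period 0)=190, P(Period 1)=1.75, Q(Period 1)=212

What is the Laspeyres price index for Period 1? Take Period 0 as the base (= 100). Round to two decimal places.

Laspeyres price index uses base-period quantities as weights.
ΣP(Period 1)·Q(Period 0) = 9.65×37 + 1.32×283 + 1.13×308 + 1.75×190 = 357.05 + 373.56 + 348.04 + 332.5 = 1411.15
ΣP(Period 0)·Q(Period 0) = 8.45×37 + 1.19×283 + 1.46×308 + 1.21×190 = 312.65 + 336.77 + 449.68 + 229.9 = 1329
Index = 1411.15 / 1329 × 100 = 106.1813

106.18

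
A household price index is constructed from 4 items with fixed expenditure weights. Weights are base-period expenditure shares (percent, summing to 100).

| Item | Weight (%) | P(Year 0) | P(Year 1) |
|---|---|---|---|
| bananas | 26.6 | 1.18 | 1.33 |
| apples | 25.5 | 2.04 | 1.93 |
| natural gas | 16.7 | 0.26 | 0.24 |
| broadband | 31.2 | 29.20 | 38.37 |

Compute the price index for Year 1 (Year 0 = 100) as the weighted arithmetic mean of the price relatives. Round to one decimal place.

110.5

bananas: 26.6 × (1.33/1.18) = 26.6 × 1.127119 = 29.9814
apples: 25.5 × (1.93/2.04) = 25.5 × 0.946078 = 24.1250
natural gas: 16.7 × (0.24/0.26) = 16.7 × 0.923077 = 15.4154
broadband: 31.2 × (38.37/29.20) = 31.2 × 1.314041 = 40.9981
Index = Σ wᵢ·(p₁ᵢ/p₀ᵢ) = 29.9814 + 24.1250 + 15.4154 + 40.9981 = 110.5198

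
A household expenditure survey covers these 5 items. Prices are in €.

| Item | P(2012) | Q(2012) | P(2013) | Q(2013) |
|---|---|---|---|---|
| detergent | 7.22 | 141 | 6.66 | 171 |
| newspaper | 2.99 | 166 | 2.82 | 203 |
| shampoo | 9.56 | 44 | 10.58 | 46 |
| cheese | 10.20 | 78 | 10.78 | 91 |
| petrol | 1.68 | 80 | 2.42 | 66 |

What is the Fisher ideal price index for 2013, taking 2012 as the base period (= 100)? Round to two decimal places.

Laspeyres component (base-period weights):
ΣP(2013)Q(2012) = 6.66×141 + 2.82×166 + 10.58×44 + 10.78×78 + 2.42×80 = 939.06 + 468.12 + 465.52 + 840.84 + 193.6 = 2907.14
ΣP(2012)Q(2012) = 7.22×141 + 2.99×166 + 9.56×44 + 10.20×78 + 1.68×80 = 1018.02 + 496.34 + 420.64 + 795.6 + 134.4 = 2865
L = 2907.14 / 2865 × 100 = 101.4709
Paasche component (current-period weights):
ΣP(2013)Q(2013) = 6.66×171 + 2.82×203 + 10.58×46 + 10.78×91 + 2.42×66 = 1138.86 + 572.46 + 486.68 + 980.98 + 159.72 = 3338.7
ΣP(2012)Q(2013) = 7.22×171 + 2.99×203 + 9.56×46 + 10.20×91 + 1.68×66 = 1234.62 + 606.97 + 439.76 + 928.2 + 110.88 = 3320.43
P = 3338.7 / 3320.43 × 100 = 100.5502
Fisher = √(L × P) = √(101.4709 × 100.5502) = 101.0095

101.01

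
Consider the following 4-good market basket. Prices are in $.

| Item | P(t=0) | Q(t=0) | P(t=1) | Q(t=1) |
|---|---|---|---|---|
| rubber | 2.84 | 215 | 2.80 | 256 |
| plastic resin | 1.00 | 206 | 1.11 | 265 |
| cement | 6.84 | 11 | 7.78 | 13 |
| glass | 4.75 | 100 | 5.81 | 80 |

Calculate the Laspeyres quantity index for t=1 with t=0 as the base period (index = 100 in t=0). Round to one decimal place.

Laspeyres quantity index uses base-period prices as weights.
ΣP(t=0)·Q(t=1) = 2.84×256 + 1.00×265 + 6.84×13 + 4.75×80 = 727.04 + 265 + 88.92 + 380 = 1460.96
ΣP(t=0)·Q(t=0) = 2.84×215 + 1.00×206 + 6.84×11 + 4.75×100 = 610.6 + 206 + 75.24 + 475 = 1366.84
Index = 1460.96 / 1366.84 × 100 = 106.8860

106.9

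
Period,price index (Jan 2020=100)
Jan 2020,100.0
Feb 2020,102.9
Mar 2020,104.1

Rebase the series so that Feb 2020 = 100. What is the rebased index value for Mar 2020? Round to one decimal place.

101.2

Rebased(Mar 2020) = 104.1 / 102.9 × 100 = 101.1662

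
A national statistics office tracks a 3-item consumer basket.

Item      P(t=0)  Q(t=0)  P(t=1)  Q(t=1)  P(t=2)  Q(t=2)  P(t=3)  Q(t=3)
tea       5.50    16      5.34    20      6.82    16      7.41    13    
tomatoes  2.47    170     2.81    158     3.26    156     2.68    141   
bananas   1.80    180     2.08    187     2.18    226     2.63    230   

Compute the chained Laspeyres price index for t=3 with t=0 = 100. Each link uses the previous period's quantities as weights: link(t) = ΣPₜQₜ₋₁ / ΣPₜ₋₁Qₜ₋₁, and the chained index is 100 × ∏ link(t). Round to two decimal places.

Link t=0→t=1:
ΣP(t=1)Q(t=0) = 5.34×16 + 2.81×170 + 2.08×180 = 85.44 + 477.7 + 374.4 = 937.54
ΣP(t=0)Q(t=0) = 5.50×16 + 2.47×170 + 1.80×180 = 88 + 419.9 + 324 = 831.9
link = 937.54/831.9 = 1.126986
Link t=1→t=2:
ΣP(t=2)Q(t=1) = 6.82×20 + 3.26×158 + 2.18×187 = 136.4 + 515.08 + 407.66 = 1059.14
ΣP(t=1)Q(t=1) = 5.34×20 + 2.81×158 + 2.08×187 = 106.8 + 443.98 + 388.96 = 939.74
link = 1059.14/939.74 = 1.127056
Link t=2→t=3:
ΣP(t=3)Q(t=2) = 7.41×16 + 2.68×156 + 2.63×226 = 118.56 + 418.08 + 594.38 = 1131.02
ΣP(t=2)Q(t=2) = 6.82×16 + 3.26×156 + 2.18×226 = 109.12 + 508.56 + 492.68 = 1110.36
link = 1131.02/1110.36 = 1.018607
Chained index = 100 × 1.126986 × 1.127056 × 1.018607 = 129.3811

129.38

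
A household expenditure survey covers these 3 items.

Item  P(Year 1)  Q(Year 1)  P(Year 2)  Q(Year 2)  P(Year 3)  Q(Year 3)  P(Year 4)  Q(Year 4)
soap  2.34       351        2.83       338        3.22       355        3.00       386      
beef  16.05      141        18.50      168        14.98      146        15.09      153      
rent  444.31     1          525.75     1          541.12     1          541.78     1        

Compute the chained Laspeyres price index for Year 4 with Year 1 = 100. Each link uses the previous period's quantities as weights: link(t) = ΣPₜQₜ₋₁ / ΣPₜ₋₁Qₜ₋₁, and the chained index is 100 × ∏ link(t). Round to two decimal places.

Link Year 1→Year 2:
ΣP(Year 2)Q(Year 1) = 2.83×351 + 18.50×141 + 525.75×1 = 993.33 + 2608.5 + 525.75 = 4127.58
ΣP(Year 1)Q(Year 1) = 2.34×351 + 16.05×141 + 444.31×1 = 821.34 + 2263.05 + 444.31 = 3528.7
link = 4127.58/3528.7 = 1.169717
Link Year 2→Year 3:
ΣP(Year 3)Q(Year 2) = 3.22×338 + 14.98×168 + 541.12×1 = 1088.36 + 2516.64 + 541.12 = 4146.12
ΣP(Year 2)Q(Year 2) = 2.83×338 + 18.50×168 + 525.75×1 = 956.54 + 3108 + 525.75 = 4590.29
link = 4146.12/4590.29 = 0.903237
Link Year 3→Year 4:
ΣP(Year 4)Q(Year 3) = 3.00×355 + 15.09×146 + 541.78×1 = 1065 + 2203.14 + 541.78 = 3809.92
ΣP(Year 3)Q(Year 3) = 3.22×355 + 14.98×146 + 541.12×1 = 1143.1 + 2187.08 + 541.12 = 3871.3
link = 3809.92/3871.3 = 0.984145
Chained index = 100 × 1.169717 × 0.903237 × 0.984145 = 103.9780

103.98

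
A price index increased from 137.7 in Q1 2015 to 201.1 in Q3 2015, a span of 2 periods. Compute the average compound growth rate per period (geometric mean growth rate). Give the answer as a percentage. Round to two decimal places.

20.85%

Growth factor = (201.1/137.7)^(1/2) = (1.460421)^(1/2) = 1.208479
Growth rate = 1.208479 − 1 = 0.208479 = 20.8479%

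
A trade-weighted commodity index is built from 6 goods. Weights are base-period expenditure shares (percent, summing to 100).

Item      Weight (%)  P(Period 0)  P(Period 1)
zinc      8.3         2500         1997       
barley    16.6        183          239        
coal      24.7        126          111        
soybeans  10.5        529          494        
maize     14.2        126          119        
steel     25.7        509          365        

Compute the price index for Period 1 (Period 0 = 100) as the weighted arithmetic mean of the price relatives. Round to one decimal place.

zinc: 8.3 × (1997/2500) = 8.3 × 0.798800 = 6.6300
barley: 16.6 × (239/183) = 16.6 × 1.306011 = 21.6798
coal: 24.7 × (111/126) = 24.7 × 0.880952 = 21.7595
soybeans: 10.5 × (494/529) = 10.5 × 0.933837 = 9.8053
maize: 14.2 × (119/126) = 14.2 × 0.944444 = 13.4111
steel: 25.7 × (365/509) = 25.7 × 0.717092 = 18.4293
Index = Σ wᵢ·(p₁ᵢ/p₀ᵢ) = 6.6300 + 21.6798 + 21.7595 + 9.8053 + 13.4111 + 18.4293 = 91.7150

91.7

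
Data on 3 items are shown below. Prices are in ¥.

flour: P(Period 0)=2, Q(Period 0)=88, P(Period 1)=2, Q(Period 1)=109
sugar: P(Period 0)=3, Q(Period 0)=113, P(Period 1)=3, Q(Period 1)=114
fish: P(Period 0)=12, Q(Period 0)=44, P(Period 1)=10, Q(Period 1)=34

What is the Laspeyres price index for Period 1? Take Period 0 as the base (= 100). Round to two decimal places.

Laspeyres price index uses base-period quantities as weights.
ΣP(Period 1)·Q(Period 0) = 2×88 + 3×113 + 10×44 = 176 + 339 + 440 = 955
ΣP(Period 0)·Q(Period 0) = 2×88 + 3×113 + 12×44 = 176 + 339 + 528 = 1043
Index = 955 / 1043 × 100 = 91.5628

91.56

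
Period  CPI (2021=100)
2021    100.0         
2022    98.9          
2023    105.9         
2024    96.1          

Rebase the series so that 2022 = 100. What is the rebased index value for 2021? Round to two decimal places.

Rebased(2021) = 100.0 / 98.9 × 100 = 101.1122

101.11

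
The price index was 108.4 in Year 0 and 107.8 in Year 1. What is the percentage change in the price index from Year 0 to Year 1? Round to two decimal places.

Change = (107.8 − 108.4) / 108.4 × 100
       = -0.6 / 108.4 × 100 = -0.5535%

-0.55%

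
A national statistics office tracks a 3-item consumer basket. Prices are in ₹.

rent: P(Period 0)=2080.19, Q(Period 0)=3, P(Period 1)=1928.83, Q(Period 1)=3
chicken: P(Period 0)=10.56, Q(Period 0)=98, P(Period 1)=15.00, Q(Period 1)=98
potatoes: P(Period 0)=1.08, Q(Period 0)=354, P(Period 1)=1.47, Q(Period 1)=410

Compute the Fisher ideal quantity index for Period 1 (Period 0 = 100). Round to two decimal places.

100.92

Laspeyres component (base-period weights):
ΣP(Period 0)Q(Period 1) = 2080.19×3 + 10.56×98 + 1.08×410 = 6240.57 + 1034.88 + 442.8 = 7718.25
ΣP(Period 0)Q(Period 0) = 2080.19×3 + 10.56×98 + 1.08×354 = 6240.57 + 1034.88 + 382.32 = 7657.77
L = 7718.25 / 7657.77 × 100 = 100.7898
Paasche component (current-period weights):
ΣP(Period 1)Q(Period 1) = 1928.83×3 + 15.00×98 + 1.47×410 = 5786.49 + 1470 + 602.7 = 7859.19
ΣP(Period 1)Q(Period 0) = 1928.83×3 + 15.00×98 + 1.47×354 = 5786.49 + 1470 + 520.38 = 7776.87
P = 7859.19 / 7776.87 × 100 = 101.0585
Fisher = √(L × P) = √(100.7898 × 101.0585) = 100.9241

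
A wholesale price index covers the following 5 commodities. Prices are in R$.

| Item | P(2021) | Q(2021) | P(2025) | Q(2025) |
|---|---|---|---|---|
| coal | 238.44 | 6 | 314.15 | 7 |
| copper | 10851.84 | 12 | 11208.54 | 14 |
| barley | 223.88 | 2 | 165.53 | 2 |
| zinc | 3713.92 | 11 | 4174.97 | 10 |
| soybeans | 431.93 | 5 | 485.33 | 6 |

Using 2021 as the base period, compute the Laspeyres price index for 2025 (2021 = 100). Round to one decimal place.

105.7

Laspeyres price index uses base-period quantities as weights.
ΣP(2025)·Q(2021) = 314.15×6 + 11208.54×12 + 165.53×2 + 4174.97×11 + 485.33×5 = 1884.9 + 134502.48 + 331.06 + 45924.67 + 2426.65 = 185069.76
ΣP(2021)·Q(2021) = 238.44×6 + 10851.84×12 + 223.88×2 + 3713.92×11 + 431.93×5 = 1430.64 + 130222.08 + 447.76 + 40853.12 + 2159.65 = 175113.25
Index = 185069.76 / 175113.25 × 100 = 105.6858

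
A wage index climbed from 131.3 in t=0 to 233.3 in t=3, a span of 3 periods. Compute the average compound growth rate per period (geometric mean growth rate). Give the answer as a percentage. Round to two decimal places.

21.12%

Growth factor = (233.3/131.3)^(1/3) = (1.776847)^(1/3) = 1.211202
Growth rate = 1.211202 − 1 = 0.211202 = 21.1202%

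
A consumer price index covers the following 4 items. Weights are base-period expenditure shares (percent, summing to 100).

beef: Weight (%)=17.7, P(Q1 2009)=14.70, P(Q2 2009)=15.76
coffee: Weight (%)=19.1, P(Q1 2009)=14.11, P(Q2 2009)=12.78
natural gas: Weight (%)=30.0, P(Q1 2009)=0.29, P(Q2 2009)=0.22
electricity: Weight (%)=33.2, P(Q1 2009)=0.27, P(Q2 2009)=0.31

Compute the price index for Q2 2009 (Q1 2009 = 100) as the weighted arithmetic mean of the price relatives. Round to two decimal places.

beef: 17.7 × (15.76/14.70) = 17.7 × 1.072109 = 18.9763
coffee: 19.1 × (12.78/14.11) = 19.1 × 0.905741 = 17.2996
natural gas: 30.0 × (0.22/0.29) = 30.0 × 0.758621 = 22.7586
electricity: 33.2 × (0.31/0.27) = 33.2 × 1.148148 = 38.1185
Index = Σ wᵢ·(p₁ᵢ/p₀ᵢ) = 18.9763 + 17.2996 + 22.7586 + 38.1185 = 97.1531

97.15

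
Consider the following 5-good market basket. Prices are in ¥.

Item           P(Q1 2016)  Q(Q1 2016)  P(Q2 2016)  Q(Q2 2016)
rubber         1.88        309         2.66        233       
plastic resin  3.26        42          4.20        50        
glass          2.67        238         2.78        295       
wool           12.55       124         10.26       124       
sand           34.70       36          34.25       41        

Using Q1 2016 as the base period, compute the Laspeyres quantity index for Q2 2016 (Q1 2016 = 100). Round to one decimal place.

Laspeyres quantity index uses base-period prices as weights.
ΣP(Q1 2016)·Q(Q2 2016) = 1.88×233 + 3.26×50 + 2.67×295 + 12.55×124 + 34.70×41 = 438.04 + 163 + 787.65 + 1556.2 + 1422.7 = 4367.59
ΣP(Q1 2016)·Q(Q1 2016) = 1.88×309 + 3.26×42 + 2.67×238 + 12.55×124 + 34.70×36 = 580.92 + 136.92 + 635.46 + 1556.2 + 1249.2 = 4158.7
Index = 4367.59 / 4158.7 × 100 = 105.0230

105.0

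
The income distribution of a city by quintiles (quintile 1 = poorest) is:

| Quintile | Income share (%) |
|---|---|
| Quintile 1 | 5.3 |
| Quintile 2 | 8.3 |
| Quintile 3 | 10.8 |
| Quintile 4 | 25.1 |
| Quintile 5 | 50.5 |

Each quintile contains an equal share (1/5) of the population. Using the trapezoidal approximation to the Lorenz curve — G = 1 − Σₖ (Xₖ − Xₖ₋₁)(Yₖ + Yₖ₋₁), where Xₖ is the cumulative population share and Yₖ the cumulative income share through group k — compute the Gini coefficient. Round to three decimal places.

0.429

Cumulative income shares Yₖ: 0.0530, 0.1360, 0.2440, 0.4950, 1.0000
Σ (Xₖ−Xₖ₋₁)(Yₖ+Yₖ₋₁) = (1/5)(0.0530+0.0000) + (1/5)(0.1360+0.0530) + (1/5)(0.2440+0.1360) + (1/5)(0.4950+0.2440) + (1/5)(1.0000+0.4950)
  = 0.0106 + 0.0378 + 0.0760 + 0.1478 + 0.2990 = 0.5712
G = 1 − 0.5712 = 0.4288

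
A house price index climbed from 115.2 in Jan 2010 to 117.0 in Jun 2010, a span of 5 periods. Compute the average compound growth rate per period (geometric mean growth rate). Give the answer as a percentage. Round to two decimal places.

0.31%

Growth factor = (117.0/115.2)^(1/5) = (1.015625)^(1/5) = 1.003106
Growth rate = 1.003106 − 1 = 0.003106 = 0.3106%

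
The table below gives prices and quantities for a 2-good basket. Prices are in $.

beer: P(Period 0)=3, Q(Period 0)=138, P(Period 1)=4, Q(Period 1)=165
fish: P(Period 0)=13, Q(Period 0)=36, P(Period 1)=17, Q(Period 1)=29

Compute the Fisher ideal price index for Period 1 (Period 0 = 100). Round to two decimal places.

Laspeyres component (base-period weights):
ΣP(Period 1)Q(Period 0) = 4×138 + 17×36 = 552 + 612 = 1164
ΣP(Period 0)Q(Period 0) = 3×138 + 13×36 = 414 + 468 = 882
L = 1164 / 882 × 100 = 131.9728
Paasche component (current-period weights):
ΣP(Period 1)Q(Period 1) = 4×165 + 17×29 = 660 + 493 = 1153
ΣP(Period 0)Q(Period 1) = 3×165 + 13×29 = 495 + 377 = 872
P = 1153 / 872 × 100 = 132.2248
Fisher = √(L × P) = √(131.9728 × 132.2248) = 132.0987

132.10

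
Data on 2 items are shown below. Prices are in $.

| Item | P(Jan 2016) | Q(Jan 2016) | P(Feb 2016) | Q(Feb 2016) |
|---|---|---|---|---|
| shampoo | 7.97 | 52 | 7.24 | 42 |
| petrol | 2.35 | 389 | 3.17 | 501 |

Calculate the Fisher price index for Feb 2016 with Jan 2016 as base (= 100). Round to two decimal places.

123.13

Laspeyres component (base-period weights):
ΣP(Feb 2016)Q(Jan 2016) = 7.24×52 + 3.17×389 = 376.48 + 1233.13 = 1609.61
ΣP(Jan 2016)Q(Jan 2016) = 7.97×52 + 2.35×389 = 414.44 + 914.15 = 1328.59
L = 1609.61 / 1328.59 × 100 = 121.1517
Paasche component (current-period weights):
ΣP(Feb 2016)Q(Feb 2016) = 7.24×42 + 3.17×501 = 304.08 + 1588.17 = 1892.25
ΣP(Jan 2016)Q(Feb 2016) = 7.97×42 + 2.35×501 = 334.74 + 1177.35 = 1512.09
P = 1892.25 / 1512.09 × 100 = 125.1414
Fisher = √(L × P) = √(121.1517 × 125.1414) = 123.1304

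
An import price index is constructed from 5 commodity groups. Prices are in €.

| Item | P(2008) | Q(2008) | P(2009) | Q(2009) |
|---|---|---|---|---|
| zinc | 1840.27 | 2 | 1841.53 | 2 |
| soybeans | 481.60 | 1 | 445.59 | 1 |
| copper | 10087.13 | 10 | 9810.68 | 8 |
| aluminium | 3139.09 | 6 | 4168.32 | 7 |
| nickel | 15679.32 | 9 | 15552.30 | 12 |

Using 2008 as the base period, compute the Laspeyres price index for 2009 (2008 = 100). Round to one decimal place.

100.8

Laspeyres price index uses base-period quantities as weights.
ΣP(2009)·Q(2008) = 1841.53×2 + 445.59×1 + 9810.68×10 + 4168.32×6 + 15552.30×9 = 3683.06 + 445.59 + 98106.8 + 25009.92 + 139970.7 = 267216.07
ΣP(2008)·Q(2008) = 1840.27×2 + 481.60×1 + 10087.13×10 + 3139.09×6 + 15679.32×9 = 3680.54 + 481.6 + 100871.3 + 18834.54 + 141113.88 = 264981.86
Index = 267216.07 / 264981.86 × 100 = 100.8432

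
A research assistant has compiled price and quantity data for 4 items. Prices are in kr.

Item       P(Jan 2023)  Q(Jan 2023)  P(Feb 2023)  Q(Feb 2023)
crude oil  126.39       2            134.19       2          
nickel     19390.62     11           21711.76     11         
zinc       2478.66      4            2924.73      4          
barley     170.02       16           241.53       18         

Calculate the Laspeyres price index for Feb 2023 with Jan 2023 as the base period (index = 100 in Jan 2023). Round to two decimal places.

Laspeyres price index uses base-period quantities as weights.
ΣP(Feb 2023)·Q(Jan 2023) = 134.19×2 + 21711.76×11 + 2924.73×4 + 241.53×16 = 268.38 + 238829.36 + 11698.92 + 3864.48 = 254661.14
ΣP(Jan 2023)·Q(Jan 2023) = 126.39×2 + 19390.62×11 + 2478.66×4 + 170.02×16 = 252.78 + 213296.82 + 9914.64 + 2720.32 = 226184.56
Index = 254661.14 / 226184.56 × 100 = 112.5900

112.59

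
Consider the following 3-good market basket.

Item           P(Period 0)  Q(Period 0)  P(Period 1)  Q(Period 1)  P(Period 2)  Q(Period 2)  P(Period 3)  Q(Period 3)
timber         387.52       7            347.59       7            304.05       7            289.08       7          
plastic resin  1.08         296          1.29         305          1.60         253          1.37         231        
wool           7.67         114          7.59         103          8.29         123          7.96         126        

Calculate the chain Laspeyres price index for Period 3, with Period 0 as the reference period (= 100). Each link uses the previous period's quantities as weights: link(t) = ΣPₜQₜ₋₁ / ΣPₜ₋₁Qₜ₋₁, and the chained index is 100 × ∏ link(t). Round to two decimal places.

Link Period 0→Period 1:
ΣP(Period 1)Q(Period 0) = 347.59×7 + 1.29×296 + 7.59×114 = 2433.13 + 381.84 + 865.26 = 3680.23
ΣP(Period 0)Q(Period 0) = 387.52×7 + 1.08×296 + 7.67×114 = 2712.64 + 319.68 + 874.38 = 3906.7
link = 3680.23/3906.7 = 0.942030
Link Period 1→Period 2:
ΣP(Period 2)Q(Period 1) = 304.05×7 + 1.60×305 + 8.29×103 = 2128.35 + 488 + 853.87 = 3470.22
ΣP(Period 1)Q(Period 1) = 347.59×7 + 1.29×305 + 7.59×103 = 2433.13 + 393.45 + 781.77 = 3608.35
link = 3470.22/3608.35 = 0.961719
Link Period 2→Period 3:
ΣP(Period 3)Q(Period 2) = 289.08×7 + 1.37×253 + 7.96×123 = 2023.56 + 346.61 + 979.08 = 3349.25
ΣP(Period 2)Q(Period 2) = 304.05×7 + 1.60×253 + 8.29×123 = 2128.35 + 404.8 + 1019.67 = 3552.82
link = 3349.25/3552.82 = 0.942702
Chained index = 100 × 0.942030 × 0.961719 × 0.942702 = 85.4058

85.41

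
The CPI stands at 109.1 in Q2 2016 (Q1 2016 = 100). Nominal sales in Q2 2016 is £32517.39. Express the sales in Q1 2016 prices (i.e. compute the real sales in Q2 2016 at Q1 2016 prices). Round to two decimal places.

Real = Nominal ÷ (Index/100) = 32517.39 ÷ (109.1/100)
     = 32517.39 ÷ 1.091 = 29805.1237

29805.12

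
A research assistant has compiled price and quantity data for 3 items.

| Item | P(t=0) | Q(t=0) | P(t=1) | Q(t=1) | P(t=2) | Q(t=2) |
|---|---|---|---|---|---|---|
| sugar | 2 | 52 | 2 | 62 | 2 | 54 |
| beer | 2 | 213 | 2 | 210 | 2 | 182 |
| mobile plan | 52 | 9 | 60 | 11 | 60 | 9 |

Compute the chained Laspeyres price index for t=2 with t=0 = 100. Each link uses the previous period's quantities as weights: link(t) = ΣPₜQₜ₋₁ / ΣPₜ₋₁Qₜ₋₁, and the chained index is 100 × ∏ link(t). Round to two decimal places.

Link t=0→t=1:
ΣP(t=1)Q(t=0) = 2×52 + 2×213 + 60×9 = 104 + 426 + 540 = 1070
ΣP(t=0)Q(t=0) = 2×52 + 2×213 + 52×9 = 104 + 426 + 468 = 998
link = 1070/998 = 1.072144
Link t=1→t=2:
ΣP(t=2)Q(t=1) = 2×62 + 2×210 + 60×11 = 124 + 420 + 660 = 1204
ΣP(t=1)Q(t=1) = 2×62 + 2×210 + 60×11 = 124 + 420 + 660 = 1204
link = 1204/1204 = 1.000000
Chained index = 100 × 1.072144 × 1.000000 = 107.2144

107.21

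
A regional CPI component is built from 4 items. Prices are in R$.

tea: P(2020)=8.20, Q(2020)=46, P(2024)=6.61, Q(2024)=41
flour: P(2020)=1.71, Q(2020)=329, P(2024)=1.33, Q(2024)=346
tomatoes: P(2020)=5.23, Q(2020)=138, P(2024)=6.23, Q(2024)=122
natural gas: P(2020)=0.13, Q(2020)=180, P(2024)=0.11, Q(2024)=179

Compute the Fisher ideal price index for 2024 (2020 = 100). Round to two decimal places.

Laspeyres component (base-period weights):
ΣP(2024)Q(2020) = 6.61×46 + 1.33×329 + 6.23×138 + 0.11×180 = 304.06 + 437.57 + 859.74 + 19.8 = 1621.17
ΣP(2020)Q(2020) = 8.20×46 + 1.71×329 + 5.23×138 + 0.13×180 = 377.2 + 562.59 + 721.74 + 23.4 = 1684.93
L = 1621.17 / 1684.93 × 100 = 96.2159
Paasche component (current-period weights):
ΣP(2024)Q(2024) = 6.61×41 + 1.33×346 + 6.23×122 + 0.11×179 = 271.01 + 460.18 + 760.06 + 19.69 = 1510.94
ΣP(2020)Q(2024) = 8.20×41 + 1.71×346 + 5.23×122 + 0.13×179 = 336.2 + 591.66 + 638.06 + 23.27 = 1589.19
P = 1510.94 / 1589.19 × 100 = 95.0761
Fisher = √(L × P) = √(96.2159 × 95.0761) = 95.6443

95.64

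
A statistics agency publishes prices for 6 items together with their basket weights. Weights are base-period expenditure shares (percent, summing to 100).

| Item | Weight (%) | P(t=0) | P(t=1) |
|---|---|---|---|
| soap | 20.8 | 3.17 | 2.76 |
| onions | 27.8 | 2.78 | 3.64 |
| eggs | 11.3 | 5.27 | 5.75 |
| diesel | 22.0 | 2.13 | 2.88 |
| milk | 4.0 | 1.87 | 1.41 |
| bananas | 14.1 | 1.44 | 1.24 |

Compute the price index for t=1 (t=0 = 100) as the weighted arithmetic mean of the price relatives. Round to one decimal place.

soap: 20.8 × (2.76/3.17) = 20.8 × 0.870662 = 18.1098
onions: 27.8 × (3.64/2.78) = 27.8 × 1.309353 = 36.4000
eggs: 11.3 × (5.75/5.27) = 11.3 × 1.091082 = 12.3292
diesel: 22.0 × (2.88/2.13) = 22.0 × 1.352113 = 29.7465
milk: 4.0 × (1.41/1.87) = 4.0 × 0.754011 = 3.0160
bananas: 14.1 × (1.24/1.44) = 14.1 × 0.861111 = 12.1417
Index = Σ wᵢ·(p₁ᵢ/p₀ᵢ) = 18.1098 + 36.4000 + 12.3292 + 29.7465 + 3.0160 + 12.1417 = 111.7432

111.7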